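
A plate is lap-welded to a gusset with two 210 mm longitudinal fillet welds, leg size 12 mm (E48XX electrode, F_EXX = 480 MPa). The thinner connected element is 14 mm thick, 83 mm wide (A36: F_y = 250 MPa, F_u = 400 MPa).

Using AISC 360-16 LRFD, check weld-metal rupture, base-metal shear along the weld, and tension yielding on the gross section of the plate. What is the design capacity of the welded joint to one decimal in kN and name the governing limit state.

261.5 kN (gross-section yield governs)

Weld metal: throat = 0.707×12 = 8.484 mm, L = 2×210 = 420 mm. φR_n = 0.75 × 0.6 × 480 × 8.484 × 420 = 769.7 kN.
Base metal shear (14 mm plate): yield φR_n = 1.0×0.6×250×14×420 = 882.0 kN; rupture φR_n = 0.75×0.6×400×14×420 = 1058.4 kN; take 882.0 kN (yield).
Tension yield (gross): A_g = 83×14 = 1162 mm². φR_n = 0.90 × 250 × 1162 = 261.5 kN.
Governing: min(769.7, 882.0, 261.5) = 261.5 kN → gross-section yield.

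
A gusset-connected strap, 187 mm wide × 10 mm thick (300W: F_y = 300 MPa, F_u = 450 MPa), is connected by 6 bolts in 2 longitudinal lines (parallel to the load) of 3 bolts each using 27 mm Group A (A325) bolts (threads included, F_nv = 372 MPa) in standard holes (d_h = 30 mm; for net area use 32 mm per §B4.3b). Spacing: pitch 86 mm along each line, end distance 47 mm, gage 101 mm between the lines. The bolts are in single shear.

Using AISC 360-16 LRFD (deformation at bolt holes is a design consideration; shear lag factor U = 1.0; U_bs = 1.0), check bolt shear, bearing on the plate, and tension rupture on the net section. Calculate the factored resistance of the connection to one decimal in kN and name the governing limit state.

Bolt shear: A_b = π(27)²/4 = 572.56 mm². φR_n = 0.75 × 372 × 572.56 × 6 × 1 = 958.5 kN.
Bearing (10 mm plate, F_u = 450 MPa): end bolts L_c = 47 − 30/2 = 32, R_n = min(1.2×32×10×450, 2.4×27×10×450) = 172.8 kN/bolt; interior L_c = 86 − 30 = 56, R_n = 291.6 kN/bolt. φR_n = 0.75 × (2×172.8 + 4×291.6) = 1134.0 kN.
Tension rupture (net): A_n = (187 − 2×32)×10 = 1230 mm² (U = 1.0, A_e = A_n). φR_n = 0.75 × 450 × 1230 = 415.1 kN.
Governing: min(958.5, 1134.0, 415.1) = 415.1 kN → net-section rupture.

415.1 kN (net-section rupture governs)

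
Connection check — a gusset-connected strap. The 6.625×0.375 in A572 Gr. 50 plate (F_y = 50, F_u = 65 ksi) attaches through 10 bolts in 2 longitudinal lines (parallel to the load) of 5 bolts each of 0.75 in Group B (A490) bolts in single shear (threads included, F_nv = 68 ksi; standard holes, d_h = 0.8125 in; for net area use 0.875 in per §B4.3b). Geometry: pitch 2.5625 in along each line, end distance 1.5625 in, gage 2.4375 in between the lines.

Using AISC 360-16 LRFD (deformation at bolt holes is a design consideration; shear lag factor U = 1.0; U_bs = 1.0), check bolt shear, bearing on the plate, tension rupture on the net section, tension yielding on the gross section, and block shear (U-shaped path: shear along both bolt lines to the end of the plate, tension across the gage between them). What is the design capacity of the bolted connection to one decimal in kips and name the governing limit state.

89.1 kips (net-section rupture governs)

Bolt shear: A_b = π(0.75)²/4 = 0.44179 in². φR_n = 0.75 × 68 × 0.44179 × 10 × 1 = 225.3 kips.
Bearing (0.375 in plate, F_u = 65 ksi): end bolts L_c = 1.5625 − 0.8125/2 = 1.15625, R_n = min(1.2×1.15625×0.375×65, 2.4×0.75×0.375×65) = 33.82 kips/bolt; interior L_c = 2.5625 − 0.8125 = 1.75, R_n = 43.875 kips/bolt. φR_n = 0.75 × (2×33.82 + 8×43.875) = 314.0 kips.
Tension rupture (net): A_n = (6.625 − 2×0.875)×0.375 = 1.8281 in² (U = 1.0, A_e = A_n). φR_n = 0.75 × 65 × 1.8281 = 89.1 kips.
Tension yield (gross): A_g = 6.625×0.375 = 2.4844 in². φR_n = 0.90 × 50 × 2.4844 = 111.8 kips.
Block shear: shear path 2×[1.5625+4×2.5625] = 2×11.8125 in, A_gv = 8.8594, A_nv = 2×(11.8125 − 4.5×0.875)×0.375 = 5.9063 in²; tension across gage: (2.4375 − 1×0.875)×0.375 = 0.58594 in². R_n = min(0.6×65×5.9063, 0.6×50×8.8594) + 1.0×65×0.58594 = min(230.35, 265.78) + 38.086 = 268.44 kips. φR_n = 0.75 × 268.44 = 201.3 kips.
Governing: min(225.3, 314.0, 89.1, 111.8, 201.3) = 89.1 kips → net-section rupture.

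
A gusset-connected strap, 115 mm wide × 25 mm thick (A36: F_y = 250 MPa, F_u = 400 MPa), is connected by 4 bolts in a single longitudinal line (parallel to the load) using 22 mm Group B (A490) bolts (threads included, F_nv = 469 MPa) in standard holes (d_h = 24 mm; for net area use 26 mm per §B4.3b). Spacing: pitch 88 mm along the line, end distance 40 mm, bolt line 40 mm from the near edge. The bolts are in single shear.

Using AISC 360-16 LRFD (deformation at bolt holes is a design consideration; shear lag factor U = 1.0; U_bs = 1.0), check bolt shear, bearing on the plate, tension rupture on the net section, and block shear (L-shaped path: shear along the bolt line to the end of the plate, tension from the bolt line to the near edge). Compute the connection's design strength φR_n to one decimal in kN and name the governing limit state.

Bolt shear: A_b = π(22)²/4 = 380.13 mm². φR_n = 0.75 × 469 × 380.13 × 4 × 1 = 534.8 kN.
Bearing (25 mm plate, F_u = 400 MPa): end bolts L_c = 40 − 24/2 = 28, R_n = min(1.2×28×25×400, 2.4×22×25×400) = 336 kN/bolt; interior L_c = 88 − 24 = 64, R_n = 528 kN/bolt. φR_n = 0.75 × (1×336 + 3×528) = 1440.0 kN.
Tension rupture (net): A_n = (115 − 1×26)×25 = 2225 mm² (U = 1.0, A_e = A_n). φR_n = 0.75 × 400 × 2225 = 667.5 kN.
Block shear: shear path 1×[40+3×88] = 1×304 mm, A_gv = 7600, A_nv = 1×(304 − 3.5×26)×25 = 5325 mm²; tension to near edge: (40 − 0.5×26)×25 = 675 mm². R_n = min(0.6×400×5325, 0.6×250×7600) + 1.0×400×675 = min(1278, 1140) + 270 = 1410 kN. φR_n = 0.75 × 1410 = 1057.5 kN.
Governing: min(534.8, 1440.0, 667.5, 1057.5) = 534.8 kN → bolt shear.

534.8 kN (bolt shear governs)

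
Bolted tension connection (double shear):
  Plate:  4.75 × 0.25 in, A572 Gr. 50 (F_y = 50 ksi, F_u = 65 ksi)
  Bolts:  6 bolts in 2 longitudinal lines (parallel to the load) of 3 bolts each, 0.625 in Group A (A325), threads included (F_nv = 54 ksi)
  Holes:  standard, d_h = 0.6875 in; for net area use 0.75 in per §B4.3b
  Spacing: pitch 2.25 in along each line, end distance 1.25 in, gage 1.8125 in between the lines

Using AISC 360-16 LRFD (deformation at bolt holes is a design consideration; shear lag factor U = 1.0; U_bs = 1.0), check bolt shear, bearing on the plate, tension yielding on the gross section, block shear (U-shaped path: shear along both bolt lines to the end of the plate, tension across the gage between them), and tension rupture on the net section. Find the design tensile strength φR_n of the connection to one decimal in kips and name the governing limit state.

39.6 kips (net-section rupture governs)

Bolt shear: A_b = π(0.625)²/4 = 0.3068 in². φR_n = 0.75 × 54 × 0.3068 × 6 × 2 = 149.1 kips.
Bearing (0.25 in plate, F_u = 65 ksi): end bolts L_c = 1.25 − 0.6875/2 = 0.90625, R_n = min(1.2×0.90625×0.25×65, 2.4×0.625×0.25×65) = 17.672 kips/bolt; interior L_c = 2.25 − 0.6875 = 1.5625, R_n = 24.375 kips/bolt. φR_n = 0.75 × (2×17.672 + 4×24.375) = 99.6 kips.
Tension yield (gross): A_g = 4.75×0.25 = 1.1875 in². φR_n = 0.90 × 50 × 1.1875 = 53.4 kips.
Block shear: shear path 2×[1.25+2×2.25] = 2×5.75 in, A_gv = 2.875, A_nv = 2×(5.75 − 2.5×0.75)×0.25 = 1.9375 in²; tension across gage: (1.8125 − 1×0.75)×0.25 = 0.26563 in². R_n = min(0.6×65×1.9375, 0.6×50×2.875) + 1.0×65×0.26563 = min(75.563, 86.25) + 17.266 = 92.829 kips. φR_n = 0.75 × 92.829 = 69.6 kips.
Tension rupture (net): A_n = (4.75 − 2×0.75)×0.25 = 0.8125 in² (U = 1.0, A_e = A_n). φR_n = 0.75 × 65 × 0.8125 = 39.6 kips.
Governing: min(149.1, 99.6, 53.4, 69.6, 39.6) = 39.6 kips → net-section rupture.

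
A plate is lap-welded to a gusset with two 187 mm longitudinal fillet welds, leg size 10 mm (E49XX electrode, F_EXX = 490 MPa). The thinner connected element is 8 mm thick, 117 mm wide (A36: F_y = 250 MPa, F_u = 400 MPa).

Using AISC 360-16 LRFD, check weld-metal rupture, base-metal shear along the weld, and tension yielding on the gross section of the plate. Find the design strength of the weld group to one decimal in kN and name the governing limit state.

Weld metal: throat = 0.707×10 = 7.07 mm, L = 2×187 = 374 mm. φR_n = 0.75 × 0.6 × 490 × 7.07 × 374 = 583.0 kN.
Base metal shear (8 mm plate): yield φR_n = 1.0×0.6×250×8×374 = 448.8 kN; rupture φR_n = 0.75×0.6×400×8×374 = 538.6 kN; take 448.8 kN (yield).
Tension yield (gross): A_g = 117×8 = 936 mm². φR_n = 0.90 × 250 × 936 = 210.6 kN.
Governing: min(583.0, 448.8, 210.6) = 210.6 kN → gross-section yield.

210.6 kN (gross-section yield governs)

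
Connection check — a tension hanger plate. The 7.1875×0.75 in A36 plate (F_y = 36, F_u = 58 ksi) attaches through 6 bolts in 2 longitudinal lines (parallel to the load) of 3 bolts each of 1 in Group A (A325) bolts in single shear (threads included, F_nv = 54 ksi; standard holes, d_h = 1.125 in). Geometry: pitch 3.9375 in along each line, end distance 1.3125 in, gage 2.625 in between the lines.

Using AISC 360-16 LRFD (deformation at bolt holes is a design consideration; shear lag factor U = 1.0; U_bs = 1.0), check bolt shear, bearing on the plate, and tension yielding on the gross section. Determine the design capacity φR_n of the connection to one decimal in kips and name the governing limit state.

174.7 kips (gross-section yield governs)

Bolt shear: A_b = π(1)²/4 = 0.7854 in². φR_n = 0.75 × 54 × 0.7854 × 6 × 1 = 190.9 kips.
Bearing (0.75 in plate, F_u = 58 ksi): end bolts L_c = 1.3125 − 1.125/2 = 0.75, R_n = min(1.2×0.75×0.75×58, 2.4×1×0.75×58) = 39.15 kips/bolt; interior L_c = 3.9375 − 1.125 = 2.8125, R_n = 104.4 kips/bolt. φR_n = 0.75 × (2×39.15 + 4×104.4) = 371.9 kips.
Tension yield (gross): A_g = 7.1875×0.75 = 5.3906 in². φR_n = 0.90 × 36 × 5.3906 = 174.7 kips.
Governing: min(190.9, 371.9, 174.7) = 174.7 kips → gross-section yield.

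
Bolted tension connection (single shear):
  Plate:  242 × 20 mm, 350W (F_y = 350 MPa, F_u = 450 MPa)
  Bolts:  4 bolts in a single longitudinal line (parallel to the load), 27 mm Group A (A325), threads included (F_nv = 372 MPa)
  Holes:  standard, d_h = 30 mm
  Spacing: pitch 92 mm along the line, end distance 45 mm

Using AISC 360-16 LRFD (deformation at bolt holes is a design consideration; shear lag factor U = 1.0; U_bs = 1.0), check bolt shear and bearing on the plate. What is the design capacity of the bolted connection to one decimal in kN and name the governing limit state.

639.0 kN (bolt shear governs)

Bolt shear: A_b = π(27)²/4 = 572.56 mm². φR_n = 0.75 × 372 × 572.56 × 4 × 1 = 639.0 kN.
Bearing (20 mm plate, F_u = 450 MPa): end bolts L_c = 45 − 30/2 = 30, R_n = min(1.2×30×20×450, 2.4×27×20×450) = 324 kN/bolt; interior L_c = 92 − 30 = 62, R_n = 583.2 kN/bolt. φR_n = 0.75 × (1×324 + 3×583.2) = 1555.2 kN.
Governing: min(639.0, 1555.2) = 639.0 kN → bolt shear.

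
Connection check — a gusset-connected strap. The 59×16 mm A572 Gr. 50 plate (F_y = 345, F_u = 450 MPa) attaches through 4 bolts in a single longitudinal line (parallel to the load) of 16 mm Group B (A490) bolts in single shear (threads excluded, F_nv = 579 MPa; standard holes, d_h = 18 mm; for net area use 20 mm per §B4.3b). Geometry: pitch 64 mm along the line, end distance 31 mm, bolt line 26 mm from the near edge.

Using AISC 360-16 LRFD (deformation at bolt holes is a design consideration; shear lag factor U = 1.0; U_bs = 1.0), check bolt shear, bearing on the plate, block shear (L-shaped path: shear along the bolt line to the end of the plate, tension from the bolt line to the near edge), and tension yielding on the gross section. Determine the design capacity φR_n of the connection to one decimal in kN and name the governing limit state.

Bolt shear: A_b = π(16)²/4 = 201.06 mm². φR_n = 0.75 × 579 × 201.06 × 4 × 1 = 349.2 kN.
Bearing (16 mm plate, F_u = 450 MPa): end bolts L_c = 31 − 18/2 = 22, R_n = min(1.2×22×16×450, 2.4×16×16×450) = 190.08 kN/bolt; interior L_c = 64 − 18 = 46, R_n = 276.48 kN/bolt. φR_n = 0.75 × (1×190.08 + 3×276.48) = 764.6 kN.
Block shear: shear path 1×[31+3×64] = 1×223 mm, A_gv = 3568, A_nv = 1×(223 − 3.5×20)×16 = 2448 mm²; tension to near edge: (26 − 0.5×20)×16 = 256 mm². R_n = min(0.6×450×2448, 0.6×345×3568) + 1.0×450×256 = min(660.96, 738.58) + 115.2 = 776.16 kN. φR_n = 0.75 × 776.16 = 582.1 kN.
Tension yield (gross): A_g = 59×16 = 944 mm². φR_n = 0.90 × 345 × 944 = 293.1 kN.
Governing: min(349.2, 764.6, 582.1, 293.1) = 293.1 kN → gross-section yield.

293.1 kN (gross-section yield governs)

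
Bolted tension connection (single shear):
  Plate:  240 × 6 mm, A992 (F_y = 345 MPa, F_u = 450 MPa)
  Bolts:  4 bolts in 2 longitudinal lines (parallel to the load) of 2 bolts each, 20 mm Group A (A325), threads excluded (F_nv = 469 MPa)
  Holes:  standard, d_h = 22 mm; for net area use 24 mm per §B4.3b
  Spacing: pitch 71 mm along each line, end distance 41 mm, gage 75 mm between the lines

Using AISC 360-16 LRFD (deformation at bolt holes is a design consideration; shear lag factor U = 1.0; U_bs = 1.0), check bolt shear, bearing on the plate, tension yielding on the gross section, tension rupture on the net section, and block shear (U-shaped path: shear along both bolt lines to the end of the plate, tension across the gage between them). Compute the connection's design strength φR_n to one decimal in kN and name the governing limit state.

288.0 kN (block shear governs)

Bolt shear: A_b = π(20)²/4 = 314.16 mm². φR_n = 0.75 × 469 × 314.16 × 4 × 1 = 442.0 kN.
Bearing (6 mm plate, F_u = 450 MPa): end bolts L_c = 41 − 22/2 = 30, R_n = min(1.2×30×6×450, 2.4×20×6×450) = 97.2 kN/bolt; interior L_c = 71 − 22 = 49, R_n = 129.6 kN/bolt. φR_n = 0.75 × (2×97.2 + 2×129.6) = 340.2 kN.
Tension yield (gross): A_g = 240×6 = 1440 mm². φR_n = 0.90 × 345 × 1440 = 447.1 kN.
Tension rupture (net): A_n = (240 − 2×24)×6 = 1152 mm² (U = 1.0, A_e = A_n). φR_n = 0.75 × 450 × 1152 = 388.8 kN.
Block shear: shear path 2×[41+1×71] = 2×112 mm, A_gv = 1344, A_nv = 2×(112 − 1.5×24)×6 = 912 mm²; tension across gage: (75 − 1×24)×6 = 306 mm². R_n = min(0.6×450×912, 0.6×345×1344) + 1.0×450×306 = min(246.24, 278.21) + 137.7 = 383.94 kN. φR_n = 0.75 × 383.94 = 288.0 kN.
Governing: min(442.0, 340.2, 447.1, 388.8, 288.0) = 288.0 kN → block shear.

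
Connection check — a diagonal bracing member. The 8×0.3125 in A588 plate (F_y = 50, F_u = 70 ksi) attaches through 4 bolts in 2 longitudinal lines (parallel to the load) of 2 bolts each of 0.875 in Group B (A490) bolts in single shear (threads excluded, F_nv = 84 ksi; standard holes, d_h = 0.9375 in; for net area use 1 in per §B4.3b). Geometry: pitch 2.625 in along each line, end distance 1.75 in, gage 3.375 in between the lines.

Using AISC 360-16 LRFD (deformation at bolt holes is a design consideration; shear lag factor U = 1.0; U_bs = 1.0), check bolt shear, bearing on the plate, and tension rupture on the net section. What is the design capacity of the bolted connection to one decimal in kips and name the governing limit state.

98.4 kips (net-section rupture governs)

Bolt shear: A_b = π(0.875)²/4 = 0.60132 in². φR_n = 0.75 × 84 × 0.60132 × 4 × 1 = 151.5 kips.
Bearing (0.3125 in plate, F_u = 70 ksi): end bolts L_c = 1.75 − 0.9375/2 = 1.28125, R_n = min(1.2×1.28125×0.3125×70, 2.4×0.875×0.3125×70) = 33.633 kips/bolt; interior L_c = 2.625 − 0.9375 = 1.6875, R_n = 44.297 kips/bolt. φR_n = 0.75 × (2×33.633 + 2×44.297) = 116.9 kips.
Tension rupture (net): A_n = (8 − 2×1)×0.3125 = 1.875 in² (U = 1.0, A_e = A_n). φR_n = 0.75 × 70 × 1.875 = 98.4 kips.
Governing: min(151.5, 116.9, 98.4) = 98.4 kips → net-section rupture.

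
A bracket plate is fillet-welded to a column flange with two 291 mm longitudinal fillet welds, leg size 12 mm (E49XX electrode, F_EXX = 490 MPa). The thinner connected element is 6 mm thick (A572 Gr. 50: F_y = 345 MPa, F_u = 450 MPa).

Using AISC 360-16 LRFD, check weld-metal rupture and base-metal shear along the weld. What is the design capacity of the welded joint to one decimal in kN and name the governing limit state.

707.1 kN (base-metal shear governs)

Weld metal: throat = 0.707×12 = 8.484 mm, L = 2×291 = 582 mm. φR_n = 0.75 × 0.6 × 490 × 8.484 × 582 = 1088.8 kN.
Base metal shear (6 mm plate): yield φR_n = 1.0×0.6×345×6×582 = 722.8 kN; rupture φR_n = 0.75×0.6×450×6×582 = 707.1 kN; take 707.1 kN (rupture).
Governing: min(1088.8, 707.1) = 707.1 kN → base-metal shear.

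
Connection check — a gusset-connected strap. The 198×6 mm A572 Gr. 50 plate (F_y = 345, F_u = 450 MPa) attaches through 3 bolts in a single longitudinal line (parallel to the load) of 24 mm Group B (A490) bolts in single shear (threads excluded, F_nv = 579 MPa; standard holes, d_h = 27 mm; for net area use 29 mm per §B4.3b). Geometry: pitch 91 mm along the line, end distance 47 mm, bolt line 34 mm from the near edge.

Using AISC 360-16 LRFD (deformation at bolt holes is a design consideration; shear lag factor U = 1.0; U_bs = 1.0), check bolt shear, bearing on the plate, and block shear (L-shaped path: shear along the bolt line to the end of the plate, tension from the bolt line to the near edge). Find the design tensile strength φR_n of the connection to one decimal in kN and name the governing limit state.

229.6 kN (block shear governs)

Bolt shear: A_b = π(24)²/4 = 452.39 mm². φR_n = 0.75 × 579 × 452.39 × 3 × 1 = 589.4 kN.
Bearing (6 mm plate, F_u = 450 MPa): end bolts L_c = 47 − 27/2 = 33.5, R_n = min(1.2×33.5×6×450, 2.4×24×6×450) = 108.54 kN/bolt; interior L_c = 91 − 27 = 64, R_n = 155.52 kN/bolt. φR_n = 0.75 × (1×108.54 + 2×155.52) = 314.7 kN.
Block shear: shear path 1×[47+2×91] = 1×229 mm, A_gv = 1374, A_nv = 1×(229 − 2.5×29)×6 = 939 mm²; tension to near edge: (34 − 0.5×29)×6 = 117 mm². R_n = min(0.6×450×939, 0.6×345×1374) + 1.0×450×117 = min(253.53, 284.42) + 52.65 = 306.18 kN. φR_n = 0.75 × 306.18 = 229.6 kN.
Governing: min(589.4, 314.7, 229.6) = 229.6 kN → block shear.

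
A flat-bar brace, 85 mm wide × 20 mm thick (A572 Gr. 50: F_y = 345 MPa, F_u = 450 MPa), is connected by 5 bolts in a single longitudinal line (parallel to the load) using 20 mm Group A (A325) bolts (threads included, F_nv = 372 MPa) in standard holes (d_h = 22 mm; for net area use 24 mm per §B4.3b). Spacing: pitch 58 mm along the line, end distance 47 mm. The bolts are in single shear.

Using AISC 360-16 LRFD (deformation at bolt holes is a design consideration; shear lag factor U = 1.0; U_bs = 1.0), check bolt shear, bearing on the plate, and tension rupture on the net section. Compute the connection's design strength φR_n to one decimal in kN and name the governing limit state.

Bolt shear: A_b = π(20)²/4 = 314.16 mm². φR_n = 0.75 × 372 × 314.16 × 5 × 1 = 438.3 kN.
Bearing (20 mm plate, F_u = 450 MPa): end bolts L_c = 47 − 22/2 = 36, R_n = min(1.2×36×20×450, 2.4×20×20×450) = 388.8 kN/bolt; interior L_c = 58 − 22 = 36, R_n = 388.8 kN/bolt. φR_n = 0.75 × (1×388.8 + 4×388.8) = 1458.0 kN.
Tension rupture (net): A_n = (85 − 1×24)×20 = 1220 mm² (U = 1.0, A_e = A_n). φR_n = 0.75 × 450 × 1220 = 411.8 kN.
Governing: min(438.3, 1458.0, 411.8) = 411.8 kN → net-section rupture.

411.8 kN (net-section rupture governs)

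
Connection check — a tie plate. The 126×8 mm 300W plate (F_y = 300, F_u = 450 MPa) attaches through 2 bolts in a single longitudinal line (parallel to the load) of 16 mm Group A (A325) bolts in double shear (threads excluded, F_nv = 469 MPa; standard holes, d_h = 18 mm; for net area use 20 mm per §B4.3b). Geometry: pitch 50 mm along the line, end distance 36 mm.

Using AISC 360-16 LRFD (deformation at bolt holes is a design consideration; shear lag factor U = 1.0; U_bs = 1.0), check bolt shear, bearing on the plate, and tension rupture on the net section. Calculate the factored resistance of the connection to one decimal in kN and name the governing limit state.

191.2 kN (bearing governs)

Bolt shear: A_b = π(16)²/4 = 201.06 mm². φR_n = 0.75 × 469 × 201.06 × 2 × 2 = 282.9 kN.
Bearing (8 mm plate, F_u = 450 MPa): end bolts L_c = 36 − 18/2 = 27, R_n = min(1.2×27×8×450, 2.4×16×8×450) = 116.64 kN/bolt; interior L_c = 50 − 18 = 32, R_n = 138.24 kN/bolt. φR_n = 0.75 × (1×116.64 + 1×138.24) = 191.2 kN.
Tension rupture (net): A_n = (126 − 1×20)×8 = 848 mm² (U = 1.0, A_e = A_n). φR_n = 0.75 × 450 × 848 = 286.2 kN.
Governing: min(282.9, 191.2, 286.2) = 191.2 kN → bearing.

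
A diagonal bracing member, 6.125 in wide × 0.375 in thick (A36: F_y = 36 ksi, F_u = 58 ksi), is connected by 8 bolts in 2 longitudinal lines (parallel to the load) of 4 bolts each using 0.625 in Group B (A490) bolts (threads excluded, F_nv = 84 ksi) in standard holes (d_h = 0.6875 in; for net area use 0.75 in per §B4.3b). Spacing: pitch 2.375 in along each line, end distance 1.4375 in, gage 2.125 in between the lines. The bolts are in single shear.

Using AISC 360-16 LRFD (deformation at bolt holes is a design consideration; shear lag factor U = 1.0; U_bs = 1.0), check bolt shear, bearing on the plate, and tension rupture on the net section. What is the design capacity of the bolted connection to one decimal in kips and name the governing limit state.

Bolt shear: A_b = π(0.625)²/4 = 0.3068 in². φR_n = 0.75 × 84 × 0.3068 × 8 × 1 = 154.6 kips.
Bearing (0.375 in plate, F_u = 58 ksi): end bolts L_c = 1.4375 − 0.6875/2 = 1.09375, R_n = min(1.2×1.09375×0.375×58, 2.4×0.625×0.375×58) = 28.547 kips/bolt; interior L_c = 2.375 − 0.6875 = 1.6875, R_n = 32.625 kips/bolt. φR_n = 0.75 × (2×28.547 + 6×32.625) = 189.6 kips.
Tension rupture (net): A_n = (6.125 − 2×0.75)×0.375 = 1.7344 in² (U = 1.0, A_e = A_n). φR_n = 0.75 × 58 × 1.7344 = 75.4 kips.
Governing: min(154.6, 189.6, 75.4) = 75.4 kips → net-section rupture.

75.4 kips (net-section rupture governs)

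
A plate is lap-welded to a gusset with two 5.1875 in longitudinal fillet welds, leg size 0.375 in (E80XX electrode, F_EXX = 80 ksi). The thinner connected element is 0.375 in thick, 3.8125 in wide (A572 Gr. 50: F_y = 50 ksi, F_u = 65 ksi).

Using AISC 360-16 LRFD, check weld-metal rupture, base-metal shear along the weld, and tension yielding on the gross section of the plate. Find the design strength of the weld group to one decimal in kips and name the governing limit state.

Weld metal: throat = 0.707×0.375 = 0.26513 in, L = 2×5.1875 = 10.375 in. φR_n = 0.75 × 0.6 × 80 × 0.26513 × 10.375 = 99.0 kips.
Base metal shear (0.375 in plate): yield φR_n = 1.0×0.6×50×0.375×10.375 = 116.7 kips; rupture φR_n = 0.75×0.6×65×0.375×10.375 = 113.8 kips; take 113.8 kips (rupture).
Tension yield (gross): A_g = 3.8125×0.375 = 1.4297 in². φR_n = 0.90 × 50 × 1.4297 = 64.3 kips.
Governing: min(99.0, 113.8, 64.3) = 64.3 kips → gross-section yield.

64.3 kips (gross-section yield governs)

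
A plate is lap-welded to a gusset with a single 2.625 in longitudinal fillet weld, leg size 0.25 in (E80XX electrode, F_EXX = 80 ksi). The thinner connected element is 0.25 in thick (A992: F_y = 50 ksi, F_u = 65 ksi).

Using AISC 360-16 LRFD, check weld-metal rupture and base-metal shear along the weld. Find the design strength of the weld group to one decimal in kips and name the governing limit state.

16.7 kips (weld metal governs)

Weld metal: throat = 0.707×0.25 = 0.17675 in, L = 2.625 in. φR_n = 0.75 × 0.6 × 80 × 0.17675 × 2.625 = 16.7 kips.
Base metal shear (0.25 in plate): yield φR_n = 1.0×0.6×50×0.25×2.625 = 19.7 kips; rupture φR_n = 0.75×0.6×65×0.25×2.625 = 19.2 kips; take 19.2 kips (rupture).
Governing: min(16.7, 19.2) = 16.7 kips → weld metal.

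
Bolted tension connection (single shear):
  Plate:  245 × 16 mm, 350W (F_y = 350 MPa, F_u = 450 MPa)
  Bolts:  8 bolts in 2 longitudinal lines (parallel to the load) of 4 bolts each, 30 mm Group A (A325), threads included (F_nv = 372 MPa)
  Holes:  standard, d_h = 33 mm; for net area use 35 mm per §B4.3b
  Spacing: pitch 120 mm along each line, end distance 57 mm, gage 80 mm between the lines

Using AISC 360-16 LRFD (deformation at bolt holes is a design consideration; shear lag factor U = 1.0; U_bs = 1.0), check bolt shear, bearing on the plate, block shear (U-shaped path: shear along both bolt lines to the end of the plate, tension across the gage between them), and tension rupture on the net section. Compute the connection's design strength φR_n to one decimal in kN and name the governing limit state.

Bolt shear: A_b = π(30)²/4 = 706.86 mm². φR_n = 0.75 × 372 × 706.86 × 8 × 1 = 1577.7 kN.
Bearing (16 mm plate, F_u = 450 MPa): end bolts L_c = 57 − 33/2 = 40.5, R_n = min(1.2×40.5×16×450, 2.4×30×16×450) = 349.92 kN/bolt; interior L_c = 120 − 33 = 87, R_n = 518.4 kN/bolt. φR_n = 0.75 × (2×349.92 + 6×518.4) = 2857.7 kN.
Block shear: shear path 2×[57+3×120] = 2×417 mm, A_gv = 13344, A_nv = 2×(417 − 3.5×35)×16 = 9424 mm²; tension across gage: (80 − 1×35)×16 = 720 mm². R_n = min(0.6×450×9424, 0.6×350×13344) + 1.0×450×720 = min(2544.5, 2802.2) + 324 = 2868.5 kN. φR_n = 0.75 × 2868.5 = 2151.4 kN.
Tension rupture (net): A_n = (245 − 2×35)×16 = 2800 mm² (U = 1.0, A_e = A_n). φR_n = 0.75 × 450 × 2800 = 945.0 kN.
Governing: min(1577.7, 2857.7, 2151.4, 945.0) = 945.0 kN → net-section rupture.

945.0 kN (net-section rupture governs)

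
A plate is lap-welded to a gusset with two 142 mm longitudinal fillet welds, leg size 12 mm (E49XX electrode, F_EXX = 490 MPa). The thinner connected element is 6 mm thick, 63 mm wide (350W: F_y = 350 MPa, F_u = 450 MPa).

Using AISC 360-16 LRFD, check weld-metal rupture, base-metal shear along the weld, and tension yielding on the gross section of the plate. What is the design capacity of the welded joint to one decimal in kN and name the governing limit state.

119.1 kN (gross-section yield governs)

Weld metal: throat = 0.707×12 = 8.484 mm, L = 2×142 = 284 mm. φR_n = 0.75 × 0.6 × 490 × 8.484 × 284 = 531.3 kN.
Base metal shear (6 mm plate): yield φR_n = 1.0×0.6×350×6×284 = 357.8 kN; rupture φR_n = 0.75×0.6×450×6×284 = 345.1 kN; take 345.1 kN (rupture).
Tension yield (gross): A_g = 63×6 = 378 mm². φR_n = 0.90 × 350 × 378 = 119.1 kN.
Governing: min(531.3, 345.1, 119.1) = 119.1 kN → gross-section yield.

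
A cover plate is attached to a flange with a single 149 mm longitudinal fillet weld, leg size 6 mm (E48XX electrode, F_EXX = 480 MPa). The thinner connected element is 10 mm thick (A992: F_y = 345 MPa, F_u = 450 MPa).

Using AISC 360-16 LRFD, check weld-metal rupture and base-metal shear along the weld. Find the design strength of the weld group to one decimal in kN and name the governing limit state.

Weld metal: throat = 0.707×6 = 4.242 mm, L = 149 mm. φR_n = 0.75 × 0.6 × 480 × 4.242 × 149 = 136.5 kN.
Base metal shear (10 mm plate): yield φR_n = 1.0×0.6×345×10×149 = 308.4 kN; rupture φR_n = 0.75×0.6×450×10×149 = 301.7 kN; take 301.7 kN (rupture).
Governing: min(136.5, 301.7) = 136.5 kN → weld metal.

136.5 kN (weld metal governs)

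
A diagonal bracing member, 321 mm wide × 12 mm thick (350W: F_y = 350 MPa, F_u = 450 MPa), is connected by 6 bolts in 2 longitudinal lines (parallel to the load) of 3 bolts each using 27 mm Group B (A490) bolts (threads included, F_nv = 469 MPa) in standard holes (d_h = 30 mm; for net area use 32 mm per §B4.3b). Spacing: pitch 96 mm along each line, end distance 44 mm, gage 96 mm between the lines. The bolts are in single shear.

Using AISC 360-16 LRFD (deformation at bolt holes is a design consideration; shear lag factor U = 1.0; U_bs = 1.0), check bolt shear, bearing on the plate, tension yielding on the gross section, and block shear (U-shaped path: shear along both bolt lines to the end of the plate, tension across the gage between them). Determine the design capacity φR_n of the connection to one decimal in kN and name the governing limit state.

1017.4 kN (block shear governs)

Bolt shear: A_b = π(27)²/4 = 572.56 mm². φR_n = 0.75 × 469 × 572.56 × 6 × 1 = 1208.4 kN.
Bearing (12 mm plate, F_u = 450 MPa): end bolts L_c = 44 − 30/2 = 29, R_n = min(1.2×29×12×450, 2.4×27×12×450) = 187.92 kN/bolt; interior L_c = 96 − 30 = 66, R_n = 349.92 kN/bolt. φR_n = 0.75 × (2×187.92 + 4×349.92) = 1331.6 kN.
Tension yield (gross): A_g = 321×12 = 3852 mm². φR_n = 0.90 × 350 × 3852 = 1213.4 kN.
Block shear: shear path 2×[44+2×96] = 2×236 mm, A_gv = 5664, A_nv = 2×(236 − 2.5×32)×12 = 3744 mm²; tension across gage: (96 − 1×32)×12 = 768 mm². R_n = min(0.6×450×3744, 0.6×350×5664) + 1.0×450×768 = min(1010.9, 1189.4) + 345.6 = 1356.5 kN. φR_n = 0.75 × 1356.5 = 1017.4 kN.
Governing: min(1208.4, 1331.6, 1213.4, 1017.4) = 1017.4 kN → block shear.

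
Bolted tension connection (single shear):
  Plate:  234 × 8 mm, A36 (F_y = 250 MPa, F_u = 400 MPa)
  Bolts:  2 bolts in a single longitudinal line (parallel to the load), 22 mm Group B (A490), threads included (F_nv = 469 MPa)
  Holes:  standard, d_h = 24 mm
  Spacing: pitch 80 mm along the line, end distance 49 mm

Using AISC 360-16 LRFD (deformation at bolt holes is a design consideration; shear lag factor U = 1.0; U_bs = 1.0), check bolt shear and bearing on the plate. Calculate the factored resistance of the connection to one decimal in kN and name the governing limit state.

233.3 kN (bearing governs)

Bolt shear: A_b = π(22)²/4 = 380.13 mm². φR_n = 0.75 × 469 × 380.13 × 2 × 1 = 267.4 kN.
Bearing (8 mm plate, F_u = 400 MPa): end bolts L_c = 49 − 24/2 = 37, R_n = min(1.2×37×8×400, 2.4×22×8×400) = 142.08 kN/bolt; interior L_c = 80 − 24 = 56, R_n = 168.96 kN/bolt. φR_n = 0.75 × (1×142.08 + 1×168.96) = 233.3 kN.
Governing: min(267.4, 233.3) = 233.3 kN → bearing.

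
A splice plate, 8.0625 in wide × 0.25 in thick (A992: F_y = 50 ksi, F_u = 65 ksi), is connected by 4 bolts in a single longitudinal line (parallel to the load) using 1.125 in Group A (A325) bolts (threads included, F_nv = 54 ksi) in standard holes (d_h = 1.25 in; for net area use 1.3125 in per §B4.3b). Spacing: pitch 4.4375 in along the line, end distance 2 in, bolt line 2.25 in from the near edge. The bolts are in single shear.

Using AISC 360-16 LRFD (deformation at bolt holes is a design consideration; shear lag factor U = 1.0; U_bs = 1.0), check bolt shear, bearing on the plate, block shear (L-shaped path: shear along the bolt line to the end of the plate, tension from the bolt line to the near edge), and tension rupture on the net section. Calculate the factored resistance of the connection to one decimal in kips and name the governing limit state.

Bolt shear: A_b = π(1.125)²/4 = 0.99402 in². φR_n = 0.75 × 54 × 0.99402 × 4 × 1 = 161.0 kips.
Bearing (0.25 in plate, F_u = 65 ksi): end bolts L_c = 2 − 1.25/2 = 1.375, R_n = min(1.2×1.375×0.25×65, 2.4×1.125×0.25×65) = 26.813 kips/bolt; interior L_c = 4.4375 − 1.25 = 3.1875, R_n = 43.875 kips/bolt. φR_n = 0.75 × (1×26.813 + 3×43.875) = 118.8 kips.
Block shear: shear path 1×[2+3×4.4375] = 1×15.3125 in, A_gv = 3.8281, A_nv = 1×(15.3125 − 3.5×1.3125)×0.25 = 2.6797 in²; tension to near edge: (2.25 − 0.5×1.3125)×0.25 = 0.39844 in². R_n = min(0.6×65×2.6797, 0.6×50×3.8281) + 1.0×65×0.39844 = min(104.51, 114.84) + 25.899 = 130.41 kips. φR_n = 0.75 × 130.41 = 97.8 kips.
Tension rupture (net): A_n = (8.0625 − 1×1.3125)×0.25 = 1.6875 in² (U = 1.0, A_e = A_n). φR_n = 0.75 × 65 × 1.6875 = 82.3 kips.
Governing: min(161.0, 118.8, 97.8, 82.3) = 82.3 kips → net-section rupture.

82.3 kips (net-section rupture governs)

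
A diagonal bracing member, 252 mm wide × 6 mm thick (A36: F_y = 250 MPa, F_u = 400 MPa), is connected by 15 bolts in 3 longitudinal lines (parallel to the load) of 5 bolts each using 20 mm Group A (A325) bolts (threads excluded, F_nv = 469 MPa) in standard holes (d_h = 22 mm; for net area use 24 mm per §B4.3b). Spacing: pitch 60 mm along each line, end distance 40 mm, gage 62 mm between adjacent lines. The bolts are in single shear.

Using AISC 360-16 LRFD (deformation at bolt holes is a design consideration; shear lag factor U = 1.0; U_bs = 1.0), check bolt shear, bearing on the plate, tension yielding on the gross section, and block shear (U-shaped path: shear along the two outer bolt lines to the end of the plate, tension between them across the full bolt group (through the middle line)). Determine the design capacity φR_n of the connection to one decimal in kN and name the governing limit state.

Bolt shear: A_b = π(20)²/4 = 314.16 mm². φR_n = 0.75 × 469 × 314.16 × 15 × 1 = 1657.6 kN.
Bearing (6 mm plate, F_u = 400 MPa): end bolts L_c = 40 − 22/2 = 29, R_n = min(1.2×29×6×400, 2.4×20×6×400) = 83.52 kN/bolt; interior L_c = 60 − 22 = 38, R_n = 109.44 kN/bolt. φR_n = 0.75 × (3×83.52 + 12×109.44) = 1172.9 kN.
Tension yield (gross): A_g = 252×6 = 1512 mm². φR_n = 0.90 × 250 × 1512 = 340.2 kN.
Block shear: shear path 2×[40+4×60] = 2×280 mm, A_gv = 3360, A_nv = 2×(280 − 4.5×24)×6 = 2064 mm²; tension across gage: (124 − 2×24)×6 = 456 mm². R_n = min(0.6×400×2064, 0.6×250×3360) + 1.0×400×456 = min(495.36, 504) + 182.4 = 677.76 kN. φR_n = 0.75 × 677.76 = 508.3 kN.
Governing: min(1657.6, 1172.9, 340.2, 508.3) = 340.2 kN → gross-section yield.

340.2 kN (gross-section yield governs)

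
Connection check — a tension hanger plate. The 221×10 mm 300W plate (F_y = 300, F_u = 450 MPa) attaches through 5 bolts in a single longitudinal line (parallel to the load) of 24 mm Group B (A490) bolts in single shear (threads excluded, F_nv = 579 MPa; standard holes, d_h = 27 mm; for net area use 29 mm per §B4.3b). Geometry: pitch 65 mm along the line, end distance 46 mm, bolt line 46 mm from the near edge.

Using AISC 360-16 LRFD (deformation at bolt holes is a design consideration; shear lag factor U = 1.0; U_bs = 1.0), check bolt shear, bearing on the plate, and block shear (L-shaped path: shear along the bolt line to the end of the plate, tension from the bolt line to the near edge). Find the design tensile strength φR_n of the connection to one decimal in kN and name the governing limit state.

461.7 kN (block shear governs)

Bolt shear: A_b = π(24)²/4 = 452.39 mm². φR_n = 0.75 × 579 × 452.39 × 5 × 1 = 982.3 kN.
Bearing (10 mm plate, F_u = 450 MPa): end bolts L_c = 46 − 27/2 = 32.5, R_n = min(1.2×32.5×10×450, 2.4×24×10×450) = 175.5 kN/bolt; interior L_c = 65 − 27 = 38, R_n = 205.2 kN/bolt. φR_n = 0.75 × (1×175.5 + 4×205.2) = 747.2 kN.
Block shear: shear path 1×[46+4×65] = 1×306 mm, A_gv = 3060, A_nv = 1×(306 − 4.5×29)×10 = 1755 mm²; tension to near edge: (46 − 0.5×29)×10 = 315 mm². R_n = min(0.6×450×1755, 0.6×300×3060) + 1.0×450×315 = min(473.85, 550.8) + 141.75 = 615.6 kN. φR_n = 0.75 × 615.6 = 461.7 kN.
Governing: min(982.3, 747.2, 461.7) = 461.7 kN → block shear.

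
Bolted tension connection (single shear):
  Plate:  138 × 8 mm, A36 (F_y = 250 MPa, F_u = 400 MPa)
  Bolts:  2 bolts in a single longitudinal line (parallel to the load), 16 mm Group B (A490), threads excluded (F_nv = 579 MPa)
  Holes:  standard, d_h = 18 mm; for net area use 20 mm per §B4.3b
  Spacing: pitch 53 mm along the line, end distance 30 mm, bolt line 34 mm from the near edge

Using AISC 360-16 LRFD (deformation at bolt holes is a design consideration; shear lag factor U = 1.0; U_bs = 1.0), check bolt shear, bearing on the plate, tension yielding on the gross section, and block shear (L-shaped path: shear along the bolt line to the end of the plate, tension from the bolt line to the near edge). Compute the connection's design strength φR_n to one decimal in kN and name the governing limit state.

132.3 kN (block shear governs)

Bolt shear: A_b = π(16)²/4 = 201.06 mm². φR_n = 0.75 × 579 × 201.06 × 2 × 1 = 174.6 kN.
Bearing (8 mm plate, F_u = 400 MPa): end bolts L_c = 30 − 18/2 = 21, R_n = min(1.2×21×8×400, 2.4×16×8×400) = 80.64 kN/bolt; interior L_c = 53 − 18 = 35, R_n = 122.88 kN/bolt. φR_n = 0.75 × (1×80.64 + 1×122.88) = 152.6 kN.
Tension yield (gross): A_g = 138×8 = 1104 mm². φR_n = 0.90 × 250 × 1104 = 248.4 kN.
Block shear: shear path 1×[30+1×53] = 1×83 mm, A_gv = 664, A_nv = 1×(83 − 1.5×20)×8 = 424 mm²; tension to near edge: (34 − 0.5×20)×8 = 192 mm². R_n = min(0.6×400×424, 0.6×250×664) + 1.0×400×192 = min(101.76, 99.6) + 76.8 = 176.4 kN. φR_n = 0.75 × 176.4 = 132.3 kN.
Governing: min(174.6, 152.6, 248.4, 132.3) = 132.3 kN → block shear.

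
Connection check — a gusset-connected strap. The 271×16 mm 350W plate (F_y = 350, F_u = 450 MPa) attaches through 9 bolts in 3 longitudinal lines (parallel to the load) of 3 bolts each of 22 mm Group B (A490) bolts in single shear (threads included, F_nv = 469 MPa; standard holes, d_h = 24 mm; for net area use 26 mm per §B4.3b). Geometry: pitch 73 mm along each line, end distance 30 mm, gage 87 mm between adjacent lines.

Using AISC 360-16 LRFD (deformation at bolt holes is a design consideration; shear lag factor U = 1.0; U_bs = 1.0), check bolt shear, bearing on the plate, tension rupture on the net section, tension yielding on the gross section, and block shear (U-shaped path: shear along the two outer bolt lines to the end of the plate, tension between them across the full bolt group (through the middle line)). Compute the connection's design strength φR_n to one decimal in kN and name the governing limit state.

Bolt shear: A_b = π(22)²/4 = 380.13 mm². φR_n = 0.75 × 469 × 380.13 × 9 × 1 = 1203.4 kN.
Bearing (16 mm plate, F_u = 450 MPa): end bolts L_c = 30 − 24/2 = 18, R_n = min(1.2×18×16×450, 2.4×22×16×450) = 155.52 kN/bolt; interior L_c = 73 − 24 = 49, R_n = 380.16 kN/bolt. φR_n = 0.75 × (3×155.52 + 6×380.16) = 2060.6 kN.
Tension rupture (net): A_n = (271 − 3×26)×16 = 3088 mm² (U = 1.0, A_e = A_n). φR_n = 0.75 × 450 × 3088 = 1042.2 kN.
Tension yield (gross): A_g = 271×16 = 4336 mm². φR_n = 0.90 × 350 × 4336 = 1365.8 kN.
Block shear: shear path 2×[30+2×73] = 2×176 mm, A_gv = 5632, A_nv = 2×(176 − 2.5×26)×16 = 3552 mm²; tension across gage: (174 − 2×26)×16 = 1952 mm². R_n = min(0.6×450×3552, 0.6×350×5632) + 1.0×450×1952 = min(959.04, 1182.7) + 878.4 = 1837.4 kN. φR_n = 0.75 × 1837.4 = 1378.1 kN.
Governing: min(1203.4, 2060.6, 1042.2, 1365.8, 1378.1) = 1042.2 kN → net-section rupture.

1042.2 kN (net-section rupture governs)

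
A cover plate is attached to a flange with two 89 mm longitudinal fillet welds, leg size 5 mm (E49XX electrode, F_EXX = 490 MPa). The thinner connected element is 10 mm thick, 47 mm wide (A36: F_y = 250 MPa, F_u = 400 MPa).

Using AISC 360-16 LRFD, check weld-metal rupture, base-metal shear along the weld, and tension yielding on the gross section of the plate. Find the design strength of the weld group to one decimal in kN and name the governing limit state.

105.8 kN (gross-section yield governs)

Weld metal: throat = 0.707×5 = 3.535 mm, L = 2×89 = 178 mm. φR_n = 0.75 × 0.6 × 490 × 3.535 × 178 = 138.7 kN.
Base metal shear (10 mm plate): yield φR_n = 1.0×0.6×250×10×178 = 267.0 kN; rupture φR_n = 0.75×0.6×400×10×178 = 320.4 kN; take 267.0 kN (yield).
Tension yield (gross): A_g = 47×10 = 470 mm². φR_n = 0.90 × 250 × 470 = 105.8 kN.
Governing: min(138.7, 267.0, 105.8) = 105.8 kN → gross-section yield.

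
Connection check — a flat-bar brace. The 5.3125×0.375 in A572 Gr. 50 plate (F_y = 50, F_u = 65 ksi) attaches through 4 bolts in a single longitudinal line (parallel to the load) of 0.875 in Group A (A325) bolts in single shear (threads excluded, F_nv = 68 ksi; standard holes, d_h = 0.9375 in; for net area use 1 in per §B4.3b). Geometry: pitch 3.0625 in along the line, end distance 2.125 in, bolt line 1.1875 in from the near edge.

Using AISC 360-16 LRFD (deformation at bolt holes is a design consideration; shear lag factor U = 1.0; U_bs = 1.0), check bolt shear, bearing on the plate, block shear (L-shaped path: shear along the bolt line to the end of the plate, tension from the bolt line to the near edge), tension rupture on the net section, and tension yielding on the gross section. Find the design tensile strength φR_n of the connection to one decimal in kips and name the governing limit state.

Bolt shear: A_b = π(0.875)²/4 = 0.60132 in². φR_n = 0.75 × 68 × 0.60132 × 4 × 1 = 122.7 kips.
Bearing (0.375 in plate, F_u = 65 ksi): end bolts L_c = 2.125 − 0.9375/2 = 1.65625, R_n = min(1.2×1.65625×0.375×65, 2.4×0.875×0.375×65) = 48.445 kips/bolt; interior L_c = 3.0625 − 0.9375 = 2.125, R_n = 51.188 kips/bolt. φR_n = 0.75 × (1×48.445 + 3×51.188) = 151.5 kips.
Block shear: shear path 1×[2.125+3×3.0625] = 1×11.3125 in, A_gv = 4.2422, A_nv = 1×(11.3125 − 3.5×1)×0.375 = 2.9297 in²; tension to near edge: (1.1875 − 0.5×1)×0.375 = 0.25781 in². R_n = min(0.6×65×2.9297, 0.6×50×4.2422) + 1.0×65×0.25781 = min(114.26, 127.27) + 16.758 = 131.02 kips. φR_n = 0.75 × 131.02 = 98.3 kips.
Tension rupture (net): A_n = (5.3125 − 1×1)×0.375 = 1.6172 in² (U = 1.0, A_e = A_n). φR_n = 0.75 × 65 × 1.6172 = 78.8 kips.
Tension yield (gross): A_g = 5.3125×0.375 = 1.9922 in². φR_n = 0.90 × 50 × 1.9922 = 89.6 kips.
Governing: min(122.7, 151.5, 98.3, 78.8, 89.6) = 78.8 kips → net-section rupture.

78.8 kips (net-section rupture governs)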